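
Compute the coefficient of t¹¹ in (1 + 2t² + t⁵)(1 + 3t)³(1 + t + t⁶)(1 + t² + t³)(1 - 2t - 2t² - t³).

-775

(1 + 2t² + t⁵) has coefficients 1,0,2,0,0,1 for degrees 0…5.
(1 + 3t)³ has coefficients 1,9,27,27,0,0,0,0,0,0,0,0 for degrees 0…11.
Multiplying by (1 + t + t⁶) gives running coefficients 1,10,36,54,27,0,1,9,27,27,0,0 for degrees 0…11.
Multiplying by (1 + t² + t³) gives running coefficients 1,10,37,65,73,90,82,36,28,37,36,54 for degrees 0…11.
Finally multiplying by (1 - 2t - 2t² - t³), the product of all factors after the first has coefficients 1,8,15,-30,-141,-223,-309,-381,-298,-173,-130,-120 for degrees 0…11.
[t¹¹] = 1·(-120) + 2·(-173) + 1·(-309) = -775.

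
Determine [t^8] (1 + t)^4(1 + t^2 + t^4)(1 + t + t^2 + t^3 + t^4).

(1 + t)^4 has coefficients 1,4,6,4,1 for degrees 0…4.
(1 + t^2 + t^4) has coefficients 1,0,1,0,1,0,0,0,0 for degrees 0…8.
Finally multiplying by (1 + t + t^2 + t^3 + t^4), the product of all factors after the first has coefficients 1,1,2,2,3,2,2,1,1 for degrees 0…8.
[t^8] = 1·1 + 4·1 + 6·2 + 4·2 + 1·3 = 28.

28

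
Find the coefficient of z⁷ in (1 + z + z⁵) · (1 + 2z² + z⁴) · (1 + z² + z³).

(1 + z + z⁵) has coefficients 1,1,0,0,0,1 for degrees 0…5.
(1 + 2z² + z⁴) has coefficients 1,0,2,0,1,0,0,0 for degrees 0…7.
Finally multiplying by (1 + z² + z³), the product of all factors after the first has coefficients 1,0,3,1,3,2,1,1 for degrees 0…7.
[z⁷] = 1·1 + 1·1 + 1·3 = 5.

5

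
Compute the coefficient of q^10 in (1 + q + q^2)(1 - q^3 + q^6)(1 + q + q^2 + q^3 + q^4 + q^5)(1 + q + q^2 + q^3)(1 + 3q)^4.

(1 + q + q^2) has coefficients 1,1,1 for degrees 0…2.
(1 - q^3 + q^6) has coefficients 1,0,0,-1,0,0,1,0,0,0,0 for degrees 0…10.
Multiplying by (1 + q + q^2 + q^3 + q^4 + q^5) gives running coefficients 1,1,1,0,0,0,0,0,0,1,1 for degrees 0…10.
Multiplying by (1 + q + q^2 + q^3) gives running coefficients 1,2,3,3,2,1,0,0,0,1,2 for degrees 0…10.
Finally multiplying by (1 + 3q)^4, the product of all factors after the first has coefficients 1,14,81,255,497,673,687,513,270,82,14 for degrees 0…10.
[q^10] = 1·14 + 1·82 + 1·270 = 366.

366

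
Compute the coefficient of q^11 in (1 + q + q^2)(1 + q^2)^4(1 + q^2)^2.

(1 + q + q^2) has coefficients 1,1,1 for degrees 0…2.
(1 + q^2)^4 has coefficients 1,0,4,0,6,0,4,0,1,0,0,0 for degrees 0…11.
Finally multiplying by (1 + q^2)^2, the product of all factors after the first has coefficients 1,0,6,0,15,0,20,0,15,0,6,0 for degrees 0…11.
[q^11] = 1·0 + 1·6 + 1·0 = 6.

6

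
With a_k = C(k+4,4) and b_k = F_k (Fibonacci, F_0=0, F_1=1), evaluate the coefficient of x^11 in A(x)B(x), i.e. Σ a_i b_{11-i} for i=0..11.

Write out a_i and b_{11-i} for i = 0,…,11 and sum the products.
Σ = 1·89 + 5·55 + 15·34 + 35·21 + 70·13 + 126·8 + 210·5 + 330·3 + 495·2 + 715·1 + 1001·1 + 1365·0 = 8273.

8273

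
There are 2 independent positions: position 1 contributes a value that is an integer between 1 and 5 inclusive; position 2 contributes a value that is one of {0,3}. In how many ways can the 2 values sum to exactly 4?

The generating function for the choices is (x + x² + x³ + x⁴ + x⁵)·(1 + x³); the count is [x⁴].
(x + x² + x³ + x⁴ + x⁵) has coefficients 0,1,1,1,1 for degrees 0…4.
(1 + x³) has coefficients 1,0,0,1,0 for degrees 0…4.
[x⁴] = 1·1 + 1·0 + 1·0 + 1·1 = 2.

2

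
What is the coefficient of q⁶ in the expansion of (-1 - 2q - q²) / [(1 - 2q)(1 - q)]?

The denominator gives the recurrence a_n = 3a_(n−1) − 2a_(n−2) for n ≥ 3; the numerator fixes a_0 = -1, a_1 = -5, a_2 = -14.
Iterating: -1, -5, -14, -32, -68, -140, -284, so a_6 = -284.

-284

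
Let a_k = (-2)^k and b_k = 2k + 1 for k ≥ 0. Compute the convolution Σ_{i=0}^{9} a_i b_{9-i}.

Write out a_i and b_{9-i} for i = 0,…,9 and sum the products.
Σ = 1·19 − 2·17 + 4·15 − 8·13 + 16·11 − 32·9 + 64·7 − 128·5 + 256·3 − 512·1 = -107.

-107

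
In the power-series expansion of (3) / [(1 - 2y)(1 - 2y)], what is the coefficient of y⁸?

The denominator gives the recurrence a_n = 4a_(n−1) − 4a_(n−2) for n ≥ 3; the numerator fixes a_0 = 3, a_1 = 12, a_2 = 36.
Iterating: 3, 12, 36, 96, 240, 576, 1344, 3072, 6912, so a_8 = 6912.

6912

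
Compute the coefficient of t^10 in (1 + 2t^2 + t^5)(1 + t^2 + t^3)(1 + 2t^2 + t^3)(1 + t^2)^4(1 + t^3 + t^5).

(1 + 2t^2 + t^5) has coefficients 1,0,2,0,0,1 for degrees 0…5.
(1 + t^2 + t^3) has coefficients 1,0,1,1,0,0,0,0,0,0,0 for degrees 0…10.
Multiplying by (1 + 2t^2 + t^3) gives running coefficients 1,0,3,2,2,3,1,0,0,0,0 for degrees 0…10.
Multiplying by (1 + t^2)^4 gives running coefficients 1,0,7,2,20,11,31,24,29,26,17 for degrees 0…10.
Finally multiplying by (1 + t^3 + t^5), the product of all factors after the first has coefficients 1,0,7,3,20,19,33,51,42,77,52 for degrees 0…10.
[t^10] = 1·52 + 2·42 + 1·19 = 155.

155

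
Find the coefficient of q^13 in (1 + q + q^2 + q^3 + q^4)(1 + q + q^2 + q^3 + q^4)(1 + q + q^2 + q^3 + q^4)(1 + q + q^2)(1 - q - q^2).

(1 + q + q^2 + q^3 + q^4) has coefficients 1,1,1,1,1 for degrees 0…4.
(1 + q + q^2 + q^3 + q^4) has coefficients 1,1,1,1,1,0,0,0,0,0,0,0,0,0 for degrees 0…13.
Multiplying by (1 + q + q^2 + q^3 + q^4) gives running coefficients 1,2,3,4,5,4,3,2,1,0,0,0,0,0 for degrees 0…13.
Multiplying by (1 + q + q^2) gives running coefficients 1,3,6,9,12,13,12,9,6,3,1,0,0,0 for degrees 0…13.
Finally multiplying by (1 - q - q^2), the product of all factors after the first has coefficients 1,2,2,0,-3,-8,-13,-16,-15,-12,-8,-4,-1,0 for degrees 0…13.
[q^13] = 1·0 + 1·(-1) + 1·(-4) + 1·(-8) + 1·(-12) = -25.

-25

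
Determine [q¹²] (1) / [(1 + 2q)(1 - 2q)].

The denominator gives the recurrence a_n = 4a_(n−2) for n ≥ 2; the numerator fixes a_0 = 1, a_1 = 0.
Iterating: 1, 0, 4, 0, 16, 0, 64, 0, 256, 0, 1024, 0, 4096, so a_12 = 4096.

4096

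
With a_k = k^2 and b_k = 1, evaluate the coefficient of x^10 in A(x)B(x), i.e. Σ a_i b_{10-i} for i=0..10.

385

Write out a_i and b_{10-i} for i = 0,…,10 and sum the products.
Σ = 0·1 + 1·1 + 4·1 + 9·1 + 16·1 + 25·1 + 36·1 + 49·1 + 64·1 + 81·1 + 100·1 = 385.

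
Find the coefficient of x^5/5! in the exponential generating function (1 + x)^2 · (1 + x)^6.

6720

The EGF product rule gives c_5 = Σ_{k_1+k_2=5} C(5; k_1,k_2) · ∏ g_i(k_i), where (1+x)^2 gives the falling factorial (2)_k; (1+x)^6 gives the falling factorial (6)_k.
g_1(k) for k = 0…5: 1, 2, 2, 0, 0, 0.
g_2(k) for k = 0…5: 1, 6, 30, 120, 360, 720.
c_5 = Σ_k C(5,k)·g_1(k)·g_2(5−k) = 1·1·720 + 5·2·360 + 10·2·120 = 720 + 3600 + 2400 = 6720.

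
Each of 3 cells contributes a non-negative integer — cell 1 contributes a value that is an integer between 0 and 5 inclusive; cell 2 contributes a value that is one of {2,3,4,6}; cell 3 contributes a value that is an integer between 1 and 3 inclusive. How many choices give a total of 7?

The generating function for the choices is (1 + y + y² + y³ + y⁴ + y⁵)·(y² + y³ + y⁴ + y⁶)·(y + y² + y³); the count is [y⁷].
(1 + y + y² + y³ + y⁴ + y⁵) has coefficients 1,1,1,1,1,1 for degrees 0…5.
(y² + y³ + y⁴ + y⁶) has coefficients 0,0,1,1,1,0,1,0 for degrees 0…7.
Finally multiplying by (y + y² + y³), the product of all factors after the first has coefficients 0,0,0,1,2,3,2,2 for degrees 0…7.
[y⁷] = 1·2 + 1·2 + 1·3 + 1·2 + 1·1 + 1·0 = 10.

10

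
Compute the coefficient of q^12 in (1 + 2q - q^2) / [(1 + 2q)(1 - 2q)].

The denominator gives the recurrence a_n = 4a_(n−2) for n ≥ 3; the numerator fixes a_0 = 1, a_1 = 2, a_2 = 3.
Iterating: 1, 2, 3, 8, 12, 32, 48, 128, 192, 512, 768, 2048, 3072, so a_12 = 3072.

3072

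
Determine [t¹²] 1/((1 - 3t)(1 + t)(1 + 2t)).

242425

Partial fractions give a closed form: a_n = (9/20)·3^n + (-1/4)·(-1)^n + (4/5)·(-2)^n.
At n = 12: a_12 = 242425.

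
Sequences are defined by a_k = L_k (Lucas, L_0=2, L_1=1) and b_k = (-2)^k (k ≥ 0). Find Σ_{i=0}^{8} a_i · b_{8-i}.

The convolution is the t^8 coefficient of A(t)B(t).
Σ = 2·256 + 1·(-128) + 3·64 + 4·(-32) + 7·16 + 11·(-8) + 18·4 + 29·(-2) + 47·1 = 533.

533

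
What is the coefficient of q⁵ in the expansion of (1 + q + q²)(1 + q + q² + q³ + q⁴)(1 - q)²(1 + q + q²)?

(1 + q + q²) has coefficients 1,1,1 for degrees 0…2.
(1 + q + q² + q³ + q⁴) has coefficients 1,1,1,1,1,0 for degrees 0…5.
Multiplying by (1 - q)² gives running coefficients 1,-1,0,0,0,-1 for degrees 0…5.
Finally multiplying by (1 + q + q²), the product of all factors after the first has coefficients 1,0,0,-1,0,-1 for degrees 0…5.
[q⁵] = 1·(-1) + 1·0 + 1·(-1) = -2.

-2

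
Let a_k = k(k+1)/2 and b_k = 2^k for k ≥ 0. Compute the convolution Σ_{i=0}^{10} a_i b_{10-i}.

This is [x^10] in the product of the two ordinary generating functions.
Σ = 0·1024 + 1·512 + 3·256 + 6·128 + 10·64 + 15·32 + 21·16 + 28·8 + 36·4 + 45·2 + 55·1 = 4017.

4017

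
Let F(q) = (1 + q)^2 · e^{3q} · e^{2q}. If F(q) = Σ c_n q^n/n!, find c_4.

The EGF product rule gives c_4 = Σ_{k_1+k_2+k_3=4} C(4; k_1,k_2,k_3) · ∏ g_i(k_i), where (1+q)^2 gives the falling factorial (2)_k; e^{3q} gives (3)^k; e^{2q} gives (2)^k.
g_1(k) for k = 0…4: 1, 2, 2, 0, 0.
g_2(k) for k = 0…4: 1, 3, 9, 27, 81.
g_3(k) for k = 0…4: 1, 2, 4, 8, 16.
First combine the last two factors: h(k) = Σ_j C(k,j)·g_2(j)·g_3(k−j) for k = 0…4: 1, 5, 25, 125, 625.
c_4 = Σ_k C(4,k)·g_1(k)·h(4−k) = 1·1·625 + 4·2·125 + 6·2·25 = 625 + 1000 + 300 = 1925.

1925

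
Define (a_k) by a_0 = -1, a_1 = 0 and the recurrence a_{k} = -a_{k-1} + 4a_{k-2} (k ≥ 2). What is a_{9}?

The ordinary generating function has denominator 1 + z - 4z^2.
Iterating the recurrence: a_0,…,a_{9} = -1, 0, -4, 4, -20, 36, -116, 260, -724, 1764.

1764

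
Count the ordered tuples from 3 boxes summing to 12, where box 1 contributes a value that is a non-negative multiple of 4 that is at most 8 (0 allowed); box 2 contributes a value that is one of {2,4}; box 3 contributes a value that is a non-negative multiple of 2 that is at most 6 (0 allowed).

4

The generating function for the choices is (1 + t⁴ + t⁸)·(t² + t⁴)·(1 + t² + t⁴ + t⁶); the count is [t¹²].
(1 + t⁴ + t⁸) has coefficients 1,0,0,0,1,0,0,0,1 for degrees 0…8.
(t² + t⁴) has coefficients 0,0,1,0,1,0,0,0,0,0,0,0,0 for degrees 0…12.
Finally multiplying by (1 + t² + t⁴ + t⁶), the product of all factors after the first has coefficients 0,0,1,0,2,0,2,0,2,0,1,0,0 for degrees 0…12.
[t¹²] = 1·0 + 1·2 + 1·2 = 4.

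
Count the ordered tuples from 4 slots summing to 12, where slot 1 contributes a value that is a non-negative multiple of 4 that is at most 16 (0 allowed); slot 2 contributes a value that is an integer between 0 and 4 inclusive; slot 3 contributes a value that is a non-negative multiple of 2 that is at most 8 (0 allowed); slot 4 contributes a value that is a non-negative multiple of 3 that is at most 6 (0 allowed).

The generating function for the choices is (1 + y^4 + y^8 + y^12 + y^16)·(1 + y + y^2 + y^3 + y^4)·(1 + y^2 + y^4 + y^6 + y^8)·(1 + y^3 + y^6); the count is [y^12].
(1 + y^4 + y^8 + y^12 + y^16) has coefficients 1,0,0,0,1,0,0,0,1,0,0,0,1 for degrees 0…12.
(1 + y + y^2 + y^3 + y^4) has coefficients 1,1,1,1,1,0,0,0,0,0,0,0,0 for degrees 0…12.
Multiplying by (1 + y^2 + y^4 + y^6 + y^8) gives running coefficients 1,1,2,2,3,2,3,2,3,2,2,1,1 for degrees 0…12.
Finally multiplying by (1 + y^3 + y^6), the product of all factors after the first has coefficients 1,1,2,3,4,4,6,6,7,7,7,6,6 for degrees 0…12.
[y^12] = 1·6 + 1·7 + 1·4 + 1·1 = 18.

18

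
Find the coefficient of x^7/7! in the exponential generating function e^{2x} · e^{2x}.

The EGF product rule gives c_7 = Σ_{k_1+k_2=7} C(7; k_1,k_2) · ∏ g_i(k_i), where e^{2x} gives (2)^k; e^{2x} gives (2)^k.
g_1(k) for k = 0…7: 1, 2, 4, 8, 16, 32, 64, 128.
g_2(k) for k = 0…7: 1, 2, 4, 8, 16, 32, 64, 128.
c_7 = Σ_k C(7,k)·g_1(k)·g_2(7−k) = 1·1·128 + 7·2·64 + 21·4·32 + 35·8·16 + 35·16·8 + 21·32·4 + 7·64·2 + 1·128·1 = 128 + 896 + 2688 + 4480 + 4480 + 2688 + 896 + 128 = 16384.

16384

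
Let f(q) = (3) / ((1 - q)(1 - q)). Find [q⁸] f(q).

27

The denominator gives the recurrence a_n = 2a_(n−1) − a_(n−2) for n ≥ 2; the numerator fixes a_0 = 3, a_1 = 6.
Iterating: 3, 6, 9, 12, 15, 18, 21, 24, 27, so a_8 = 27.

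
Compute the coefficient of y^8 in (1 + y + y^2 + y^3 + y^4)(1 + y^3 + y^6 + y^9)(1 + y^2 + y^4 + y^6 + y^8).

(1 + y + y^2 + y^3 + y^4) has coefficients 1,1,1,1,1 for degrees 0…4.
(1 + y^3 + y^6 + y^9) has coefficients 1,0,0,1,0,0,1,0,0 for degrees 0…8.
Finally multiplying by (1 + y^2 + y^4 + y^6 + y^8), the product of all factors after the first has coefficients 1,0,1,1,1,1,2,1,2 for degrees 0…8.
[y^8] = 1·2 + 1·1 + 1·2 + 1·1 + 1·1 = 7.

7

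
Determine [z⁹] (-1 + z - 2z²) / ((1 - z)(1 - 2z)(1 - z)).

-2027

The denominator gives the recurrence a_n = 4a_(n−1) − 5a_(n−2) + 2a_(n−3) for n ≥ 3; the numerator fixes a_0 = -1, a_1 = -3, a_2 = -9.
Iterating: -1, -3, -9, -23, -53, -115, -241, -495, -1005, -2027, so a_9 = -2027.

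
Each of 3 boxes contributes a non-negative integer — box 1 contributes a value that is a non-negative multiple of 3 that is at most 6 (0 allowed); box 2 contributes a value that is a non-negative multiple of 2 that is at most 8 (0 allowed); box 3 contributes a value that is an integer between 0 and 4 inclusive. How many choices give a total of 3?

The generating function for the choices is (1 + q³ + q⁶)·(1 + q² + q⁴ + q⁶ + q⁸)·(1 + q + q² + q³ + q⁴); the count is [q³].
(1 + q³ + q⁶) has coefficients 1,0,0,1 for degrees 0…3.
(1 + q² + q⁴ + q⁶ + q⁸) has coefficients 1,0,1,0 for degrees 0…3.
Finally multiplying by (1 + q + q² + q³ + q⁴), the product of all factors after the first has coefficients 1,1,2,2 for degrees 0…3.
[q³] = 1·2 + 1·1 = 3.

3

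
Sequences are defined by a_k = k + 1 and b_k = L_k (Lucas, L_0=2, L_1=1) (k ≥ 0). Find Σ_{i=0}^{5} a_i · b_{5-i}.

The convolution is the x^5 coefficient of A(x)B(x).
Σ = 1·11 + 2·7 + 3·4 + 4·3 + 5·1 + 6·2 = 66.

66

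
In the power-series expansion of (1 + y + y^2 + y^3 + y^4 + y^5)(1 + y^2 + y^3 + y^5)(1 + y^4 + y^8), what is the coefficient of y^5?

(1 + y + y^2 + y^3 + y^4 + y^5) has coefficients 1,1,1,1,1,1 for degrees 0…5.
(1 + y^2 + y^3 + y^5) has coefficients 1,0,1,1,0,1 for degrees 0…5.
Finally multiplying by (1 + y^4 + y^8), the product of all factors after the first has coefficients 1,0,1,1,1,1 for degrees 0…5.
[y^5] = 1·1 + 1·1 + 1·1 + 1·1 + 1·0 + 1·1 = 5.

5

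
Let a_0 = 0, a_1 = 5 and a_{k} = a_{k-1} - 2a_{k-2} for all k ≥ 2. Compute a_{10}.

The ordinary generating function has denominator 1 - y + 2y^2.
Iterating the recurrence: a_0,…,a_{10} = 0, 5, 5, -5, -15, -5, 25, 35, -15, -85, -55.

-55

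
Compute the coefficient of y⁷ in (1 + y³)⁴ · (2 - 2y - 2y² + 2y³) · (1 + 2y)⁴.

-140

(1 + y³)⁴ has coefficients 1,0,0,4,0,0,6,0 for degrees 0…7.
(2 - 2y - 2y² + 2y³) has coefficients 2,-2,-2,2,0,0,0,0 for degrees 0…7.
Finally multiplying by (1 + 2y)⁴, the product of all factors after the first has coefficients 2,14,30,2,-64,-48,32,32 for degrees 0…7.
[y⁷] = 1·32 + 4·(-64) + 6·14 = -140.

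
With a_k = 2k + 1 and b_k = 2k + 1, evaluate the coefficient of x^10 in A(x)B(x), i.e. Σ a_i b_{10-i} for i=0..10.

891

This is [x^10] in the product of the two ordinary generating functions.
Σ = 1·21 + 3·19 + 5·17 + 7·15 + 9·13 + 11·11 + 13·9 + 15·7 + 17·5 + 19·3 + 21·1 = 891.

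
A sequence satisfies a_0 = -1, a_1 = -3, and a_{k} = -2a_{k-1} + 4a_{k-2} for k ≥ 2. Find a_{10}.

The ordinary generating function has denominator 1 + 2t - 4t^2.
Iterating the recurrence: a_0,…,a_{10} = -1, -3, 2, -16, 40, -144, 448, -1472, 4736, -15360, 49664.

49664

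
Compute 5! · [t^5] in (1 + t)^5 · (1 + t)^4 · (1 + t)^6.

The EGF product rule gives c_5 = Σ_{k_1+k_2+k_3=5} C(5; k_1,k_2,k_3) · ∏ g_i(k_i), where (1+t)^5 gives the falling factorial (5)_k; (1+t)^4 gives the falling factorial (4)_k; (1+t)^6 gives the falling factorial (6)_k.
g_1(k) for k = 0…5: 1, 5, 20, 60, 120, 120.
g_2(k) for k = 0…5: 1, 4, 12, 24, 24, 0.
g_3(k) for k = 0…5: 1, 6, 30, 120, 360, 720.
First combine the last two factors: h(k) = Σ_j C(k,j)·g_2(j)·g_3(k−j) for k = 0…5: 1, 10, 90, 720, 5040, 30240.
c_5 = Σ_k C(5,k)·g_1(k)·h(5−k) = 1·1·30240 + 5·5·5040 + 10·20·720 + 10·60·90 + 5·120·10 + 1·120·1 = 30240 + 126000 + 144000 + 54000 + 6000 + 120 = 360360.

360360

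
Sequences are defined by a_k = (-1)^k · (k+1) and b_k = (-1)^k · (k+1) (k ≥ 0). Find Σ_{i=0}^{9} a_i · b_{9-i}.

-220

Write out a_i and b_{9-i} for i = 0,…,9 and sum the products.
Σ = 1·(-10) − 2·9 + 3·(-8) − 4·7 + 5·(-6) − 6·5 + 7·(-4) − 8·3 + 9·(-2) − 10·1 = -220.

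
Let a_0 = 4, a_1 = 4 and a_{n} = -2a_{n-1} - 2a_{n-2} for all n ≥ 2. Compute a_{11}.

The ordinary generating function has denominator 1 + 2x + 2x^2.
Iterating the recurrence: a_0,…,a_{11} = 4, 4, -16, 24, -16, -16, 64, -96, 64, 64, -256, 384.

384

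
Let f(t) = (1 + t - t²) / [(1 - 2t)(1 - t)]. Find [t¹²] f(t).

10239

The denominator gives the recurrence a_n = 3a_(n−1) − 2a_(n−2) for n ≥ 3; the numerator fixes a_0 = 1, a_1 = 4, a_2 = 9.
Iterating: 1, 4, 9, 19, 39, 79, 159, 319, 639, 1279, 2559, 5119, 10239, so a_12 = 10239.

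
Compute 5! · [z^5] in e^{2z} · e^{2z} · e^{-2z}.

32

The EGF product rule gives c_5 = Σ_{k_1+k_2+k_3=5} C(5; k_1,k_2,k_3) · ∏ g_i(k_i), where e^{2z} gives (2)^k; e^{2z} gives (2)^k; e^{-2z} gives (-2)^k.
g_1(k) for k = 0…5: 1, 2, 4, 8, 16, 32.
g_2(k) for k = 0…5: 1, 2, 4, 8, 16, 32.
g_3(k) for k = 0…5: 1, -2, 4, -8, 16, -32.
First combine the last two factors: h(k) = Σ_j C(k,j)·g_2(j)·g_3(k−j) for k = 0…5: 1, 0, 0, 0, 0, 0.
c_5 = Σ_k C(5,k)·g_1(k)·h(5−k) = 1·32·1 = 32.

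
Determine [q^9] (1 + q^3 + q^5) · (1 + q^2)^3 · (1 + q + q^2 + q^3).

(1 + q^3 + q^5) has coefficients 1,0,0,1,0,1 for degrees 0…5.
(1 + q^2)^3 has coefficients 1,0,3,0,3,0,1,0,0,0 for degrees 0…9.
Finally multiplying by (1 + q + q^2 + q^3), the product of all factors after the first has coefficients 1,1,4,4,6,6,4,4,1,1 for degrees 0…9.
[q^9] = 1·1 + 1·4 + 1·6 = 11.

11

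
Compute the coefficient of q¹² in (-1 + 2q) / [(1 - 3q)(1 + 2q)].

-109565

Partial fractions give a closed form: a_n = (-1/5)·3^n + (-4/5)·(-2)^n.
At n = 12: a_12 = -109565.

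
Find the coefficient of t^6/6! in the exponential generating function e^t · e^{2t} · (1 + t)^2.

The EGF product rule gives c_6 = Σ_{k_1+k_2+k_3=6} C(6; k_1,k_2,k_3) · ∏ g_i(k_i), where e^t gives (1)^k; e^{2t} gives (2)^k; (1+t)^2 gives the falling factorial (2)_k.
g_1(k) for k = 0…6: 1, 1, 1, 1, 1, 1, 1.
g_2(k) for k = 0…6: 1, 2, 4, 8, 16, 32, 64.
g_3(k) for k = 0…6: 1, 2, 2, 0, 0, 0, 0.
First combine the last two factors: h(k) = Σ_j C(k,j)·g_2(j)·g_3(k−j) for k = 0…6: 1, 4, 14, 44, 128, 352, 928.
c_6 = Σ_k C(6,k)·g_1(k)·h(6−k) = 1·1·928 + 6·1·352 + 15·1·128 + 20·1·44 + 15·1·14 + 6·1·4 + 1·1·1 = 928 + 2112 + 1920 + 880 + 210 + 24 + 1 = 6075.

6075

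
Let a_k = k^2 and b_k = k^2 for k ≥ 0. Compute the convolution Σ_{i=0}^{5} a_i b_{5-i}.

Write out a_i and b_{5-i} for i = 0,…,5 and sum the products.
Σ = 0·25 + 1·16 + 4·9 + 9·4 + 16·1 + 25·0 = 104.

104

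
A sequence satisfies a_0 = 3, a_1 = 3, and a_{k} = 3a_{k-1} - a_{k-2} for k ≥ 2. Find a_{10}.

12543

The ordinary generating function has denominator 1 - 3y + y^2.
Iterating the recurrence: a_0,…,a_{10} = 3, 3, 6, 15, 39, 102, 267, 699, 1830, 4791, 12543.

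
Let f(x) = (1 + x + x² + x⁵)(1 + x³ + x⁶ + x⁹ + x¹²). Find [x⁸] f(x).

(1 + x + x² + x⁵) has coefficients 1,1,1,0,0,1 for degrees 0…5.
(1 + x³ + x⁶ + x⁹ + x¹²) has coefficients 1,0,0,1,0,0,1,0,0 for degrees 0…8.
[x⁸] = 1·0 + 1·0 + 1·1 + 1·1 = 2.

2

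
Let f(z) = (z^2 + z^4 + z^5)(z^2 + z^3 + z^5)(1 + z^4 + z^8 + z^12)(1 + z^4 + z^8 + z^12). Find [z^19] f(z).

(z^2 + z^4 + z^5) has coefficients 0,0,1,0,1,1 for degrees 0…5.
(z^2 + z^3 + z^5) has coefficients 0,0,1,1,0,1,0,0,0,0,0,0,0,0,0,0,0,0,0,0 for degrees 0…19.
Multiplying by (1 + z^4 + z^8 + z^12) gives running coefficients 0,0,1,1,0,1,1,1,0,1,1,1,0,1,1,1,0,1,0,0 for degrees 0…19.
Finally multiplying by (1 + z^4 + z^8 + z^12), the product of all factors after the first has coefficients 0,0,1,1,0,1,2,2,0,2,3,3,0,3,4,4,0,4,3,3 for degrees 0…19.
[z^19] = 1·4 + 1·4 + 1·4 = 12.

12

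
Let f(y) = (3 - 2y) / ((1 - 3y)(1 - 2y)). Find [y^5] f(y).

1573

Partial fractions give a closed form: a_n = (7)·3^n + (-4)·2^n.
At n = 5: a_5 = 1573.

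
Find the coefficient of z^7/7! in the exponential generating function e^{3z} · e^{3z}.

The EGF product rule gives c_7 = Σ_{k_1+k_2=7} C(7; k_1,k_2) · ∏ g_i(k_i), where e^{3z} gives (3)^k; e^{3z} gives (3)^k.
g_1(k) for k = 0…7: 1, 3, 9, 27, 81, 243, 729, 2187.
g_2(k) for k = 0…7: 1, 3, 9, 27, 81, 243, 729, 2187.
c_7 = Σ_k C(7,k)·g_1(k)·g_2(7−k) = 1·1·2187 + 7·3·729 + 21·9·243 + 35·27·81 + 35·81·27 + 21·243·9 + 7·729·3 + 1·2187·1 = 2187 + 15309 + 45927 + 76545 + 76545 + 45927 + 15309 + 2187 = 279936.

279936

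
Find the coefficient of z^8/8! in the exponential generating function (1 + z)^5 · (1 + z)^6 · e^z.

The EGF product rule gives c_8 = Σ_{k_1+k_2+k_3=8} C(8; k_1,k_2,k_3) · ∏ g_i(k_i), where (1+z)^5 gives the falling factorial (5)_k; (1+z)^6 gives the falling factorial (6)_k; e^z gives (1)^k.
g_1(k) for k = 0…8: 1, 5, 20, 60, 120, 120, 0, 0, 0.
g_2(k) for k = 0…8: 1, 6, 30, 120, 360, 720, 720, 0, 0.
g_3(k) for k = 0…8: 1, 1, 1, 1, 1, 1, 1, 1, 1.
First combine the last two factors: h(k) = Σ_j C(k,j)·g_2(j)·g_3(k−j) for k = 0…8: 1, 7, 43, 229, 1045, 4051, 13327, 37633, 93289.
c_8 = Σ_k C(8,k)·g_1(k)·h(8−k) = 1·1·93289 + 8·5·37633 + 28·20·13327 + 56·60·4051 + 70·120·1045 + 56·120·229 = 93289 + 1505320 + 7463120 + 13611360 + 8778000 + 1538880 = 32989969.

32989969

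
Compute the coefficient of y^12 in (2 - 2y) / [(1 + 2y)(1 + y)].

24572

The denominator gives the recurrence a_n = −3a_(n−1) − 2a_(n−2) for n ≥ 3; the numerator fixes a_0 = 2, a_1 = -8, a_2 = 20.
Iterating: 2, -8, 20, -44, 92, -188, 380, -764, 1532, -3068, 6140, -12284, 24572, so a_12 = 24572.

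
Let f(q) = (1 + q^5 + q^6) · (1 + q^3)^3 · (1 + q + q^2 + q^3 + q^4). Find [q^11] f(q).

10

(1 + q^5 + q^6) has coefficients 1,0,0,0,0,1,1 for degrees 0…6.
(1 + q^3)^3 has coefficients 1,0,0,3,0,0,3,0,0,1,0,0 for degrees 0…11.
Finally multiplying by (1 + q + q^2 + q^3 + q^4), the product of all factors after the first has coefficients 1,1,1,4,4,3,6,6,3,4,4,1 for degrees 0…11.
[q^11] = 1·1 + 1·6 + 1·3 = 10.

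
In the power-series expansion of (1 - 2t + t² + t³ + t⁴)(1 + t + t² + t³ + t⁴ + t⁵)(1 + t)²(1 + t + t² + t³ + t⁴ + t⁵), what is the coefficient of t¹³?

22

(1 - 2t + t² + t³ + t⁴) has coefficients 1,-2,1,1,1 for degrees 0…4.
(1 + t + t² + t³ + t⁴ + t⁵) has coefficients 1,1,1,1,1,1,0,0,0,0,0,0,0,0 for degrees 0…13.
Multiplying by (1 + t)² gives running coefficients 1,3,4,4,4,4,3,1,0,0,0,0,0,0 for degrees 0…13.
Finally multiplying by (1 + t + t² + t³ + t⁴ + t⁵), the product of all factors after the first has coefficients 1,4,8,12,16,20,22,20,16,12,8,4,1,0 for degrees 0…13.
[t¹³] = 1·0 − 2·1 + 1·4 + 1·8 + 1·12 = 22.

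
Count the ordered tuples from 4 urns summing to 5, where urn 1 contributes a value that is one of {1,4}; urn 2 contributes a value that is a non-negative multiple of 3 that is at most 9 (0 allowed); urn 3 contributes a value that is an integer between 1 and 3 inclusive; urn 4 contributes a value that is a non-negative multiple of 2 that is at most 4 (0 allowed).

3

The generating function for the choices is (z + z⁴)·(1 + z³ + z⁶ + z⁹)·(z + z² + z³)·(1 + z² + z⁴); the count is [z⁵].
(z + z⁴) has coefficients 0,1,0,0,1 for degrees 0…4.
(1 + z³ + z⁶ + z⁹) has coefficients 1,0,0,1,0,0 for degrees 0…5.
Multiplying by (z + z² + z³) gives running coefficients 0,1,1,1,1,1 for degrees 0…5.
Finally multiplying by (1 + z² + z⁴), the product of all factors after the first has coefficients 0,1,1,2,2,3 for degrees 0…5.
[z⁵] = 1·2 + 1·1 = 3.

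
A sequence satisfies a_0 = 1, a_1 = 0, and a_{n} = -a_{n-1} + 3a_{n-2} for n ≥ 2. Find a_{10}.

The ordinary generating function has denominator 1 + t - 3t^2.
Iterating the recurrence: a_0,…,a_{10} = 1, 0, 3, -3, 12, -21, 57, -120, 291, -651, 1524.

1524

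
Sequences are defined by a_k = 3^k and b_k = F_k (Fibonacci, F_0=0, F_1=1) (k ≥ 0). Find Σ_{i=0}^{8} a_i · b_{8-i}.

3912

This is [x^8] in the product of the two ordinary generating functions.
Σ = 1·21 + 3·13 + 9·8 + 27·5 + 81·3 + 243·2 + 729·1 + 2187·1 + 6561·0 = 3912.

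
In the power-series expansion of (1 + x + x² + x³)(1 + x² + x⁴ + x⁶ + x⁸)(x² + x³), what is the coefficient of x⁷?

(1 + x + x² + x³) has coefficients 1,1,1,1 for degrees 0…3.
(1 + x² + x⁴ + x⁶ + x⁸) has coefficients 1,0,1,0,1,0,1,0 for degrees 0…7.
Finally multiplying by (x² + x³), the product of all factors after the first has coefficients 0,0,1,1,1,1,1,1 for degrees 0…7.
[x⁷] = 1·1 + 1·1 + 1·1 + 1·1 = 4.

4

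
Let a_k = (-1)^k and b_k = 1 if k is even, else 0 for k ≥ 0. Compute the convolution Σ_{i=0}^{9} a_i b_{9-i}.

Write out a_i and b_{9-i} for i = 0,…,9 and sum the products.
Σ = 1·0 − 1·1 + 1·0 − 1·1 + 1·0 − 1·1 + 1·0 − 1·1 + 1·0 − 1·1 = -5.

-5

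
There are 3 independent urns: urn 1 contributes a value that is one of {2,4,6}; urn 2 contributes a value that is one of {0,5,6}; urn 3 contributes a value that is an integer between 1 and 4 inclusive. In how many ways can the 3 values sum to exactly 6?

2

The generating function for the choices is (t² + t⁴ + t⁶)·(1 + t⁵ + t⁶)·(t + t² + t³ + t⁴); the count is [t⁶].
(t² + t⁴ + t⁶) has coefficients 0,0,1,0,1,0,1 for degrees 0…6.
(1 + t⁵ + t⁶) has coefficients 1,0,0,0,0,1,1 for degrees 0…6.
Finally multiplying by (t + t² + t³ + t⁴), the product of all factors after the first has coefficients 0,1,1,1,1,0,1 for degrees 0…6.
[t⁶] = 1·1 + 1·1 + 1·0 = 2.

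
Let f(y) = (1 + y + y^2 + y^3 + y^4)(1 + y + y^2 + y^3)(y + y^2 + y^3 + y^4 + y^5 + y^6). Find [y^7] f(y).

18

(1 + y + y^2 + y^3 + y^4) has coefficients 1,1,1,1,1 for degrees 0…4.
(1 + y + y^2 + y^3) has coefficients 1,1,1,1,0,0,0,0 for degrees 0…7.
Finally multiplying by (y + y^2 + y^3 + y^4 + y^5 + y^6), the product of all factors after the first has coefficients 0,1,2,3,4,4,4,3 for degrees 0…7.
[y^7] = 1·3 + 1·4 + 1·4 + 1·4 + 1·3 = 18.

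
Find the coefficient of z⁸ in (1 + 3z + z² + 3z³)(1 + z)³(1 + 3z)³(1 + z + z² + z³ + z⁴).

(1 + 3z + z² + 3z³) has coefficients 1,3,1,3 for degrees 0…3.
(1 + z)³ has coefficients 1,3,3,1,0,0,0,0,0 for degrees 0…8.
Multiplying by (1 + 3z)³ gives running coefficients 1,12,57,136,171,108,27,0,0 for degrees 0…8.
Finally multiplying by (1 + z + z² + z³ + z⁴), the product of all factors after the first has coefficients 1,13,70,206,377,484,499,442,306 for degrees 0…8.
[z⁸] = 1·306 + 3·442 + 1·499 + 3·484 = 3583.

3583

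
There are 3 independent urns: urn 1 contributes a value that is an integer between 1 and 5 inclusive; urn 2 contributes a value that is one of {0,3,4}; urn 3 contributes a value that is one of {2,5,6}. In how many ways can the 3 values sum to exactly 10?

7

The generating function for the choices is (y + y² + y³ + y⁴ + y⁵)·(1 + y³ + y⁴)·(y² + y⁵ + y⁶); the count is [y¹⁰].
(y + y² + y³ + y⁴ + y⁵) has coefficients 0,1,1,1,1,1 for degrees 0…5.
(1 + y³ + y⁴) has coefficients 1,0,0,1,1,0,0,0,0,0,0 for degrees 0…10.
Finally multiplying by (y² + y⁵ + y⁶), the product of all factors after the first has coefficients 0,0,1,0,0,2,2,0,1,2,1 for degrees 0…10.
[y¹⁰] = 1·2 + 1·1 + 1·0 + 1·2 + 1·2 = 7.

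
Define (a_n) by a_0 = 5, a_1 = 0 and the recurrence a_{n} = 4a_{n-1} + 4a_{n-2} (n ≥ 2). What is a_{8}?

216320

The ordinary generating function has denominator 1 - 4t - 4t^2.
Iterating the recurrence: a_0,…,a_{8} = 5, 0, 20, 80, 400, 1920, 9280, 44800, 216320.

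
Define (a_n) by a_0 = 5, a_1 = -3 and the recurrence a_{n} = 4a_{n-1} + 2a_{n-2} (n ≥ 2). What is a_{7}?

The ordinary generating function has denominator 1 - 4x - 2x^2.
Iterating the recurrence: a_0,…,a_{7} = 5, -3, -2, -14, -60, -268, -1192, -5304.

-5304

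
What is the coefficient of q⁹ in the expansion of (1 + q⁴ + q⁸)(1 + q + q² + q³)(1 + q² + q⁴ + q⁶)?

(1 + q⁴ + q⁸) has coefficients 1,0,0,0,1,0,0,0,1 for degrees 0…8.
(1 + q + q² + q³) has coefficients 1,1,1,1,0,0,0,0,0,0 for degrees 0…9.
Finally multiplying by (1 + q² + q⁴ + q⁶), the product of all factors after the first has coefficients 1,1,2,2,2,2,2,2,1,1 for degrees 0…9.
[q⁹] = 1·1 + 1·2 + 1·1 = 4.

4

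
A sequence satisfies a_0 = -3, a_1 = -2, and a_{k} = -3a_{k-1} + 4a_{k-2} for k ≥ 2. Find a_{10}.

The ordinary generating function has denominator 1 + 3y - 4y^2.
Iterating the recurrence: a_0,…,a_{10} = -3, -2, -6, 10, -54, 202, -822, 3274, -13110, 52426, -209718.

-209718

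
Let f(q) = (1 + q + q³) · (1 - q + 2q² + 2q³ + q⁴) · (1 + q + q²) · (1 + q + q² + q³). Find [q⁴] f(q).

17

(1 + q + q³) has coefficients 1,1,0,1 for degrees 0…3.
(1 - q + 2q² + 2q³ + q⁴) has coefficients 1,-1,2,2,1 for degrees 0…4.
Multiplying by (1 + q + q²) gives running coefficients 1,0,2,3,5 for degrees 0…4.
Finally multiplying by (1 + q + q² + q³), the product of all factors after the first has coefficients 1,1,3,6,10 for degrees 0…4.
[q⁴] = 1·10 + 1·6 + 1·1 = 17.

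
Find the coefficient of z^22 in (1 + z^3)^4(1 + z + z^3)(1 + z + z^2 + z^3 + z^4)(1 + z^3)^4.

156

(1 + z^3)^4 has coefficients 1,0,0,4,0,0,6,0,0,4,0,0,1 for degrees 0…12.
(1 + z + z^3) has coefficients 1,1,0,1,0,0,0,0,0,0,0,0,0,0,0,0,0,0,0,0,0,0,0 for degrees 0…22.
Multiplying by (1 + z + z^2 + z^3 + z^4) gives running coefficients 1,2,2,3,3,2,1,1,0,0,0,0,0,0,0,0,0,0,0,0,0,0,0 for degrees 0…22.
Finally multiplying by (1 + z^3)^4, the product of all factors after the first has coefficients 1,2,2,7,11,10,19,25,20,26,30,20,19,20,10,7,7,2,1,1,0,0,0 for degrees 0…22.
[z^22] = 1·0 + 4·1 + 6·7 + 4·20 + 1·30 = 156.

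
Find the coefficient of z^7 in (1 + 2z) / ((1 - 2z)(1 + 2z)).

128

Partial fractions give a closed form: a_n = (1)·2^n.
At n = 7: a_7 = 128.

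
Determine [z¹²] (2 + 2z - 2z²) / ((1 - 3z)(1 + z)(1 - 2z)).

Partial fractions give a closed form: a_n = (11/2)·3^n + (-1/6)·(-1)^n + (-10/3)·2^n.
At n = 12: a_12 = 2909272.

2909272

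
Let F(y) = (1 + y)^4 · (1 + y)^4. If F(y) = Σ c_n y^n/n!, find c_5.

6720

The EGF product rule gives c_5 = Σ_{k_1+k_2=5} C(5; k_1,k_2) · ∏ g_i(k_i), where (1+y)^4 gives the falling factorial (4)_k; (1+y)^4 gives the falling factorial (4)_k.
g_1(k) for k = 0…5: 1, 4, 12, 24, 24, 0.
g_2(k) for k = 0…5: 1, 4, 12, 24, 24, 0.
c_5 = Σ_k C(5,k)·g_1(k)·g_2(5−k) = 5·4·24 + 10·12·24 + 10·24·12 + 5·24·4 = 480 + 2880 + 2880 + 480 = 6720.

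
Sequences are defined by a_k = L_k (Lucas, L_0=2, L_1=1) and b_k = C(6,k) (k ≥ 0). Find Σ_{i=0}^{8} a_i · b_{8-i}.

843

Write out a_i and b_{8-i} for i = 0,…,8 and sum the products.
Σ = 2·0 + 1·0 + 3·1 + 4·6 + 7·15 + 11·20 + 18·15 + 29·6 + 47·1 = 843.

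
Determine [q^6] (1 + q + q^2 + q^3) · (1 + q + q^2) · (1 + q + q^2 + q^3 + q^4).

(1 + q + q^2 + q^3) has coefficients 1,1,1,1 for degrees 0…3.
(1 + q + q^2) has coefficients 1,1,1,0,0,0,0 for degrees 0…6.
Finally multiplying by (1 + q + q^2 + q^3 + q^4), the product of all factors after the first has coefficients 1,2,3,3,3,2,1 for degrees 0…6.
[q^6] = 1·1 + 1·2 + 1·3 + 1·3 = 9.

9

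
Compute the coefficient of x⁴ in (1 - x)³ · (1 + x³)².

-6

(1 - x)³ has coefficients 1,-3,3,-1 for degrees 0…3.
(1 + x³)² has coefficients 1,0,0,2,0 for degrees 0…4.
[x⁴] = 1·0 − 3·2 + 3·0 − 1·0 = -6.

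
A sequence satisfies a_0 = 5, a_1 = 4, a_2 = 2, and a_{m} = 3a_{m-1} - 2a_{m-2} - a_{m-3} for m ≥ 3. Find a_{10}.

-969

The ordinary generating function has denominator 1 - 3x + 2x^2 + x^3.
Iterating the recurrence: a_0,…,a_{10} = 5, 4, 2, -7, -29, -75, -160, -301, -508, -762, -969.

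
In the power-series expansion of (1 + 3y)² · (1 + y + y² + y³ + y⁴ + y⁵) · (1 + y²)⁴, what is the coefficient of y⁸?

221

(1 + 3y)² has coefficients 1,6,9 for degrees 0…2.
(1 + y + y² + y³ + y⁴ + y⁵) has coefficients 1,1,1,1,1,1,0,0,0 for degrees 0…8.
Finally multiplying by (1 + y²)⁴, the product of all factors after the first has coefficients 1,1,5,5,11,11,14,14,11 for degrees 0…8.
[y⁸] = 1·11 + 6·14 + 9·14 = 221.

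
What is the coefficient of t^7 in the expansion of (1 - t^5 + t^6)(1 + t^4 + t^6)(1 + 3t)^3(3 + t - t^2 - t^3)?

65

(1 - t^5 + t^6) has coefficients 1,0,0,0,0,-1,1 for degrees 0…6.
(1 + t^4 + t^6) has coefficients 1,0,0,0,1,0,1,0 for degrees 0…7.
Multiplying by (1 + 3t)^3 gives running coefficients 1,9,27,27,1,9,28,36 for degrees 0…7.
Finally multiplying by (3 + t - t^2 - t^3), the product of all factors after the first has coefficients 3,28,89,98,-6,-26,65,126 for degrees 0…7.
[t^7] = 1·126 − 1·89 + 1·28 = 65.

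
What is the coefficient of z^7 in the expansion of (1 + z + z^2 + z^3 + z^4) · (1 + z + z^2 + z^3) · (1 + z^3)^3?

(1 + z + z^2 + z^3 + z^4) has coefficients 1,1,1,1,1 for degrees 0…4.
(1 + z + z^2 + z^3) has coefficients 1,1,1,1,0,0,0,0 for degrees 0…7.
Finally multiplying by (1 + z^3)^3, the product of all factors after the first has coefficients 1,1,1,4,3,3,6,3 for degrees 0…7.
[z^7] = 1·3 + 1·6 + 1·3 + 1·3 + 1·4 = 19.

19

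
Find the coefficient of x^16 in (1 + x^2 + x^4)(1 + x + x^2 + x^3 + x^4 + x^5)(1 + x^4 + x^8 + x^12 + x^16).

(1 + x^2 + x^4) has coefficients 1,0,1,0,1 for degrees 0…4.
(1 + x + x^2 + x^3 + x^4 + x^5) has coefficients 1,1,1,1,1,1,0,0,0,0,0,0,0,0,0,0,0 for degrees 0…16.
Finally multiplying by (1 + x^4 + x^8 + x^12 + x^16), the product of all factors after the first has coefficients 1,1,1,1,2,2,1,1,2,2,1,1,2,2,1,1,2 for degrees 0…16.
[x^16] = 1·2 + 1·1 + 1·2 = 5.

5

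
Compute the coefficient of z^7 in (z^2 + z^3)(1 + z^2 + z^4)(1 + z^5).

(z^2 + z^3) has coefficients 0,0,1,1 for degrees 0…3.
(1 + z^2 + z^4) has coefficients 1,0,1,0,1,0,0,0 for degrees 0…7.
Finally multiplying by (1 + z^5), the product of all factors after the first has coefficients 1,0,1,0,1,1,0,1 for degrees 0…7.
[z^7] = 1·1 + 1·1 = 2.

2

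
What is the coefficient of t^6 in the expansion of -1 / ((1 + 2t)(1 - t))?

-43

The denominator gives the recurrence a_n = −a_(n−1) + 2a_(n−2) for n ≥ 2; the numerator fixes a_0 = -1, a_1 = 1.
Iterating: -1, 1, -3, 5, -11, 21, -43, so a_6 = -43.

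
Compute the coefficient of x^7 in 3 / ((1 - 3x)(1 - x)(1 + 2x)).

5802

The denominator gives the recurrence a_n = 2a_(n−1) + 5a_(n−2) − 6a_(n−3) for n ≥ 3; the numerator fixes a_0 = 3, a_1 = 6, a_2 = 27.
Iterating: 3, 6, 27, 66, 231, 630, 2019, 5802, so a_7 = 5802.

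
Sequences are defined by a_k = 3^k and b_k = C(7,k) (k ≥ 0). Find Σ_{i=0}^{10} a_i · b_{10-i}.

442368

Write out a_i and b_{10-i} for i = 0,…,10 and sum the products.
Σ = 1·0 + 3·0 + 9·0 + 27·1 + 81·7 + 243·21 + 729·35 + 2187·35 + 6561·21 + 19683·7 + 59049·1 = 442368.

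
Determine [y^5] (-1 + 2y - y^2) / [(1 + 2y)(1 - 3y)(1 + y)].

The denominator gives the recurrence a_n = 7a_(n−2) + 6a_(n−3) for n ≥ 3; the numerator fixes a_0 = -1, a_1 = 2, a_2 = -8.
Iterating: -1, 2, -8, 8, -44, 8, so a_5 = 8.

8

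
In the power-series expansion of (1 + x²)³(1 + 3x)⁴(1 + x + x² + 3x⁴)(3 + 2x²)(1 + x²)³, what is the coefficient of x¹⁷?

19275

(1 + x²)³ has coefficients 1,0,3,0,3,0,1 for degrees 0…6.
(1 + 3x)⁴ has coefficients 1,12,54,108,81,0,0,0,0,0,0,0,0,0,0,0,0,0 for degrees 0…17.
Multiplying by (1 + x + x² + 3x⁴) gives running coefficients 1,13,67,174,246,225,243,324,243,0,0,0,0,0,0,0,0,0 for degrees 0…17.
Multiplying by (3 + 2x²) gives running coefficients 3,39,203,548,872,1023,1221,1422,1215,648,486,0,0,0,0,0,0,0 for degrees 0…17.
Finally multiplying by (1 + x²)³, the product of all factors after the first has coefficients 3,39,212,665,1490,2784,4449,6174,7697,8531,8666,7233,6324,3366,2673,648,486,0 for degrees 0…17.
[x¹⁷] = 1·0 + 3·648 + 3·3366 + 1·7233 = 19275.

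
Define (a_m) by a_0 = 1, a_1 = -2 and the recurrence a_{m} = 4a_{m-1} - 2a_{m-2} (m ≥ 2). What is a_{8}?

The ordinary generating function has denominator 1 - 4z + 2z^2.
Iterating the recurrence: a_0,…,a_{8} = 1, -2, -10, -36, -124, -424, -1448, -4944, -16880.

-16880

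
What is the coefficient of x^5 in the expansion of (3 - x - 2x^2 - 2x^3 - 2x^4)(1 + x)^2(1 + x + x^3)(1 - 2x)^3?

-47

(3 - x - 2x^2 - 2x^3 - 2x^4) has coefficients 3,-1,-2,-2,-2 for degrees 0…4.
(1 + x)^2 has coefficients 1,2,1,0,0,0 for degrees 0…5.
Multiplying by (1 + x + x^3) gives running coefficients 1,3,3,2,2,1 for degrees 0…5.
Finally multiplying by (1 - 2x)^3, the product of all factors after the first has coefficients 1,-3,-3,12,2,-11 for degrees 0…5.
[x^5] = 3·(-11) − 1·2 − 2·12 − 2·(-3) − 2·(-3) = -47.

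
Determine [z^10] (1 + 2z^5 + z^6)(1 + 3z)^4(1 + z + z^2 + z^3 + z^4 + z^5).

(1 + 2z^5 + z^6) has coefficients 1,0,0,0,0,2,1 for degrees 0…6.
(1 + 3z)^4 has coefficients 1,12,54,108,81,0,0,0,0,0,0 for degrees 0…10.
Finally multiplying by (1 + z + z^2 + z^3 + z^4 + z^5), the product of all factors after the first has coefficients 1,13,67,175,256,256,255,243,189,81,0 for degrees 0…10.
[z^10] = 1·0 + 2·256 + 1·256 = 768.

768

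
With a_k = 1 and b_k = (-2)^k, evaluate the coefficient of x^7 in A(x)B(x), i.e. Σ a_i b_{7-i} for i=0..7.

Write out a_i and b_{7-i} for i = 0,…,7 and sum the products.
Σ = 1·(-128) + 1·64 + 1·(-32) + 1·16 + 1·(-8) + 1·4 + 1·(-2) + 1·1 = -85.

-85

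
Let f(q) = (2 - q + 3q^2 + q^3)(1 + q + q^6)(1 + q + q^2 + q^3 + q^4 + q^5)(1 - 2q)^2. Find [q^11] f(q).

9

(2 - q + 3q^2 + q^3) has coefficients 2,-1,3,1 for degrees 0…3.
(1 + q + q^6) has coefficients 1,1,0,0,0,0,1,0,0,0,0,0 for degrees 0…11.
Multiplying by (1 + q + q^2 + q^3 + q^4 + q^5) gives running coefficients 1,2,2,2,2,2,2,1,1,1,1,1 for degrees 0…11.
Finally multiplying by (1 - 2q)^2, the product of all factors after the first has coefficients 1,-2,-2,2,2,2,2,1,5,1,1,1 for degrees 0…11.
[q^11] = 2·1 − 1·1 + 3·1 + 1·5 = 9.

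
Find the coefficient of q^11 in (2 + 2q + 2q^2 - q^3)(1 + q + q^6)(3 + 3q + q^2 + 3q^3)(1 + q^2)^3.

(2 + 2q + 2q^2 - q^3) has coefficients 2,2,2,-1 for degrees 0…3.
(1 + q + q^6) has coefficients 1,1,0,0,0,0,1,0,0,0,0,0 for degrees 0…11.
Multiplying by (3 + 3q + q^2 + 3q^3) gives running coefficients 3,6,4,4,3,0,3,3,1,3,0,0 for degrees 0…11.
Finally multiplying by (1 + q^2)^3, the product of all factors after the first has coefficients 3,6,13,22,24,30,27,21,23,16,15,18 for degrees 0…11.
[q^11] = 2·18 + 2·15 + 2·16 − 1·23 = 75.

75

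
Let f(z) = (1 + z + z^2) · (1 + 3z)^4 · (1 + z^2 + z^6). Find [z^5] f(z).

363

(1 + z + z^2) has coefficients 1,1,1 for degrees 0…2.
(1 + 3z)^4 has coefficients 1,12,54,108,81,0 for degrees 0…5.
Finally multiplying by (1 + z^2 + z^6), the product of all factors after the first has coefficients 1,12,55,120,135,108 for degrees 0…5.
[z^5] = 1·108 + 1·135 + 1·120 = 363.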